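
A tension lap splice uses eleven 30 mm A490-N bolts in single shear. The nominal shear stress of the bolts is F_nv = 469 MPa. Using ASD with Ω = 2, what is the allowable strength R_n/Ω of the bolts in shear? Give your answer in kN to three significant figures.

A_b = π × 30² / 4 = 706.9 mm².
R_n = F_nv · A_b · n · n_s = 469 × 706.9 × 11 × 1 / 1000 = 3647 kN.
Allowable strength R_n/Ω = 3647 / 2 = 1820 kN.

1820 kN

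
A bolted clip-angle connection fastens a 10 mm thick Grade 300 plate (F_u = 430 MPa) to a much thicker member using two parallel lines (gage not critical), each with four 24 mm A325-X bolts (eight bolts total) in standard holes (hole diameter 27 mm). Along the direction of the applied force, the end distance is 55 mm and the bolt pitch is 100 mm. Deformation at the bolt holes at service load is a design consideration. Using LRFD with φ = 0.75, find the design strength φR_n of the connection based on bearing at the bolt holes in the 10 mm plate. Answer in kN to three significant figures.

Per bolt r_n = 1.2 l_c t F_u ≤ 2.4 d t F_u; upper limit = 2.4 × 24 × 10 × 430 / 1000 = 247.7 kN.
Edge bolt: l_c = 55 − 27/2 = 41.5 mm → 1.2 × 41.5 × 10 × 430 / 1000 = 214.1 → r_n = 214.1 kN.
Interior bolts: l_c = 100 − 27 = 73 mm → 1.2 × 73 × 10 × 430 / 1000 = 376.7 → r_n = 247.7 kN.
R_n = 2 × 214.1 + 6 × 247.7 = 1914 kN.
Design strength φR_n = 0.75 × 1914 = 1440 kN.

1440 kN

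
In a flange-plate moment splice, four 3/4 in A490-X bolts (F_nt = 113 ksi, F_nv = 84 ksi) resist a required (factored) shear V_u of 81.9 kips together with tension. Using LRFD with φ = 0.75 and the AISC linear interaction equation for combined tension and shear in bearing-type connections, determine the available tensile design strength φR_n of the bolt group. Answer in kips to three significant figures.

84.5 kips

A_b = π·0.75²/4 = 0.4418 in²; f_rv = 81.9 / (4 × 0.4418) = 46.35 ksi.
F'_nt = 1.3 F_nt − (F_nt / φF_nv) f_rv = 1.3·113 − (113/(0.75·84))·46.35 = 63.77 ksi, capped at F_nt → F'_nt = 63.77 ksi.
R_n = F'_nt · A_b · n = 63.77 × 0.4418 × 4 = 112.7 kips.
Design strength φR_n = 0.75 × 112.7 = 84.5 kips.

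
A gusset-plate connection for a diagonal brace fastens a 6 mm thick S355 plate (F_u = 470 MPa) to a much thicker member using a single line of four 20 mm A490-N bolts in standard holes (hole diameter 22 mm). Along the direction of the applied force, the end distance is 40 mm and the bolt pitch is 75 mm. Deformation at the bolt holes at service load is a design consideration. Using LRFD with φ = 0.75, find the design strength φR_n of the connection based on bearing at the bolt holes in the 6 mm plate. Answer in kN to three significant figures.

Per bolt r_n = 1.2 l_c t F_u ≤ 2.4 d t F_u; upper limit = 2.4 × 20 × 6 × 470 / 1000 = 135.4 kN.
Edge bolt: l_c = 40 − 22/2 = 29 mm → 1.2 × 29 × 6 × 470 / 1000 = 98.14 → r_n = 98.14 kN.
Interior bolts: l_c = 75 − 22 = 53 mm → 1.2 × 53 × 6 × 470 / 1000 = 179.4 → r_n = 135.4 kN.
R_n = 1 × 98.14 + 3 × 135.4 = 504.2 kN.
Design strength φR_n = 0.75 × 504.2 = 378 kN.

378 kN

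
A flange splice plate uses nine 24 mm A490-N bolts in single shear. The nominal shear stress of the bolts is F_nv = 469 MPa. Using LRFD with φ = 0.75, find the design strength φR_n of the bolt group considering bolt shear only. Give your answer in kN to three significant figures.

A_b = π × 24² / 4 = 452.4 mm².
R_n = F_nv · A_b · n · n_s = 469 × 452.4 × 9 × 1 / 1000 = 1910 kN.
Design strength φR_n = 0.75 × 1910 = 1430 kN.

1430 kN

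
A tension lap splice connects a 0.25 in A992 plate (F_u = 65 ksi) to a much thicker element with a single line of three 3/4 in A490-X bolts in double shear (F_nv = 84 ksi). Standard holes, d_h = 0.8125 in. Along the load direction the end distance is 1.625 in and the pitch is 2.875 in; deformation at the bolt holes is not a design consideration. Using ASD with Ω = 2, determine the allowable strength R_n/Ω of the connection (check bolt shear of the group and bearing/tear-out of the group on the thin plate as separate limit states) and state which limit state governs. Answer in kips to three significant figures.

Bolt shear: A_b = π·0.75²/4 = 0.4418 in²; R_n = 84 × 0.4418 × 3 × 2 = 222.7 kips → 222.7 / 2 = 111 kips.
Bearing (1.5 l_c t F_u ≤ 3.0 d t F_u): upper limit = 3.0·0.75·0.25·65 = 36.56 kips.
  Edge l_c = 1.625 − 0.8125/2 = 1.219 → r_n = 29.71 kips; interior l_c = 2.875 − 0.8125 = 2.062 → r_n = 36.56 kips.
  R_n,bearing = 1·29.71 + 2·36.56 = 102.8 kips → 102.8 / 2 = 51.4 kips.
Bearing governs: 51.4 kips.

51.4 kips (bearing governs)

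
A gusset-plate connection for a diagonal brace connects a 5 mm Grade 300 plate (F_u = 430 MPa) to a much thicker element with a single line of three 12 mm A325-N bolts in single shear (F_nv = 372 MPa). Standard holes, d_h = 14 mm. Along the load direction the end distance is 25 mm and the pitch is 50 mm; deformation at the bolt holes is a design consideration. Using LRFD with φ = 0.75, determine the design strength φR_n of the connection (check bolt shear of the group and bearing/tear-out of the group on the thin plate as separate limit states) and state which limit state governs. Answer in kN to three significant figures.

94.7 kN (bolt shear governs)

Bolt shear: A_b = π·12²/4 = 113.1 mm²; R_n = 372 × 113.1 × 3 × 1 / 1000 = 126.2 kN → 0.75 × 126.2 = 94.7 kN.
Bearing (1.2 l_c t F_u ≤ 2.4 d t F_u): upper limit = 2.4·12·5·430 / 1000 = 61.92 kN.
  Edge l_c = 25 − 14/2 = 18 → r_n = 46.44 kN; interior l_c = 50 − 14 = 36 → r_n = 61.92 kN.
  R_n,bearing = 1·46.44 + 2·61.92 = 170.3 kN → 0.75 × 170.3 = 128 kN.
Bolt shear governs: 94.7 kN.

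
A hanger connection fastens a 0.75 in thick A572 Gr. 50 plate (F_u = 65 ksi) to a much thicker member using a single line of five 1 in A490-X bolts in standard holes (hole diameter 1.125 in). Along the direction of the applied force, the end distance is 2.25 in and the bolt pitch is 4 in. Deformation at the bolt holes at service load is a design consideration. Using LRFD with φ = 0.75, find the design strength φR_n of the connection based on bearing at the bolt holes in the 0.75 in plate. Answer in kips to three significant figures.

Per bolt r_n = 1.2 l_c t F_u ≤ 2.4 d t F_u; upper limit = 2.4 × 1 × 0.75 × 65 = 117 kips.
Edge bolt: l_c = 2.25 − 1.125/2 = 1.688 in → 1.2 × 1.688 × 0.75 × 65 = 98.72 → r_n = 98.72 kips.
Interior bolts: l_c = 4 − 1.125 = 2.875 in → 1.2 × 2.875 × 0.75 × 65 = 168.2 → r_n = 117 kips.
R_n = 1 × 98.72 + 4 × 117 = 566.7 kips.
Design strength φR_n = 0.75 × 566.7 = 425 kips.

425 kips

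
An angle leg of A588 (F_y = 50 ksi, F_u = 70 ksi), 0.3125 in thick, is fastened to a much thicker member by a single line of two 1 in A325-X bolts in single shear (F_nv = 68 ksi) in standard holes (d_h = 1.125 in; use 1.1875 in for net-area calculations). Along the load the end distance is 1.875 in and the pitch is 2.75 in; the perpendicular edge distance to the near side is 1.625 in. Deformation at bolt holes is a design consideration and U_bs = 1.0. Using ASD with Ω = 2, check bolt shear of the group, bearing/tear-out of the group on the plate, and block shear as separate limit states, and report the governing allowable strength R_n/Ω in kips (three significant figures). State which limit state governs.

Bolt shear: A_b = π·1²/4 = 0.7854 in²; R_n = 68 × 0.7854 × 2 × 1 = 106.8 kips → 106.8 / 2 = 53.4 kips.
Bearing: edge l_c = 1.312, r_n = 34.45 kips; interior l_c = 1.625, r_n = 42.66 kips; R_n = 34.45 + 1·42.66 = 77.11 kips → 38.6 kips.
Block shear: A_gv = 1.445, A_nv = 0.8887, A_nt = 0.3223 in²; R_n = min(0.6F_uA_nv, 0.6F_yA_gv) + U_bs·F_u·A_nt = 59.88 kips → 29.9 kips.
Block shear governs: 29.9 kips.

29.9 kips (block shear governs)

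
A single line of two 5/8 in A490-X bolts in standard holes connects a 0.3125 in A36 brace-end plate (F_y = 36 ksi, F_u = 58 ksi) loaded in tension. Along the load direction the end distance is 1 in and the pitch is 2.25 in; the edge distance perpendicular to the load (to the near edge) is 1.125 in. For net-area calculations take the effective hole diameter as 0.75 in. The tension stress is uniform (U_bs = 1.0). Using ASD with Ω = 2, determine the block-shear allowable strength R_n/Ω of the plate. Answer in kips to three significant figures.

17.8 kips

Shear plane L_v = 1 + 1·2.25 = 3.25 in; A_gv = 3.25 × 0.3125 = 1.016 in².
A_nv = (3.25 − 1.5·0.75) × 0.3125 = 0.6641 in².
A_nt = (1.125 − 0.5·0.75) × 0.3125 = 0.2344 in².
0.6 F_u A_nv = 23.11 kips; 0.6 F_y A_gv = 21.94 kips → shear yielding governs the shear term.
R_n = 21.94 + 1.0 × 58 × 0.2344 = 35.53 kips.
Allowable strength R_n/Ω = 35.53 / 2 = 17.8 kips.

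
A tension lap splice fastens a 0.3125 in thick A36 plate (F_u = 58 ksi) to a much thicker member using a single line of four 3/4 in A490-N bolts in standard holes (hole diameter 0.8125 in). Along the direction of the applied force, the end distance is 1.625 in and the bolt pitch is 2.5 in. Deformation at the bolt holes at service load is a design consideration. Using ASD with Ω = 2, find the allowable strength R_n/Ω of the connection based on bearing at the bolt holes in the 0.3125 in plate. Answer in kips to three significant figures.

Per bolt r_n = 1.2 l_c t F_u ≤ 2.4 d t F_u; upper limit = 2.4 × 0.75 × 0.3125 × 58 = 32.62 kips.
Edge bolt: l_c = 1.625 − 0.8125/2 = 1.219 in → 1.2 × 1.219 × 0.3125 × 58 = 26.51 → r_n = 26.51 kips.
Interior bolts: l_c = 2.5 − 0.8125 = 1.688 in → 1.2 × 1.688 × 0.3125 × 58 = 36.7 → r_n = 32.62 kips.
R_n = 1 × 26.51 + 3 × 32.62 = 124.4 kips.
Allowable strength R_n/Ω = 124.4 / 2 = 62.2 kips.

62.2 kips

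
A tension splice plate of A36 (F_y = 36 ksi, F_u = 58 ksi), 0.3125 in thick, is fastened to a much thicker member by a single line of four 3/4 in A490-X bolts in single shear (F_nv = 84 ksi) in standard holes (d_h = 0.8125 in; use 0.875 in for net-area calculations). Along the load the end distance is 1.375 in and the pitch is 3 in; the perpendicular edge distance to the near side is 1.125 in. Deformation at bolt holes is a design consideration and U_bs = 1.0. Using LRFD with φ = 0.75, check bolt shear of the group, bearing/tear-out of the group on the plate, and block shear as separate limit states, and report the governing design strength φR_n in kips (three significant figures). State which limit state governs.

Bolt shear: A_b = π·0.75²/4 = 0.4418 in²; R_n = 84 × 0.4418 × 4 × 1 = 148.4 kips → 0.75 × 148.4 = 111 kips.
Bearing: edge l_c = 0.9688, r_n = 21.07 kips; interior l_c = 2.188, r_n = 32.62 kips; R_n = 21.07 + 3·32.62 = 118.9 kips → 89.2 kips.
Block shear: A_gv = 3.242, A_nv = 2.285, A_nt = 0.2148 in²; R_n = min(0.6F_uA_nv, 0.6F_yA_gv) + U_bs·F_u·A_nt = 82.49 kips → 61.9 kips.
Block shear governs: 61.9 kips.

61.9 kips (block shear governs)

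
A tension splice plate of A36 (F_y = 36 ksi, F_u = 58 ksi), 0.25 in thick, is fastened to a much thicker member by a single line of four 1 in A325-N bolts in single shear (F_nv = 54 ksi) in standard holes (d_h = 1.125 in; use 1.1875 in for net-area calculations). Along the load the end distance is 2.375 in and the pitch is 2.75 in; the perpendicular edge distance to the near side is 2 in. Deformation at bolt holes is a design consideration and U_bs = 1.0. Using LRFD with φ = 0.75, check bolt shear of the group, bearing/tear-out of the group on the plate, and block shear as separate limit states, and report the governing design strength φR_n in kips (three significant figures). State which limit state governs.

Bolt shear: A_b = π·1²/4 = 0.7854 in²; R_n = 54 × 0.7854 × 4 × 1 = 169.6 kips → 0.75 × 169.6 = 127 kips.
Bearing: edge l_c = 1.812, r_n = 31.54 kips; interior l_c = 1.625, r_n = 28.27 kips; R_n = 31.54 + 3·28.27 = 116.4 kips → 87.3 kips.
Block shear: A_gv = 2.656, A_nv = 1.617, A_nt = 0.3516 in²; R_n = min(0.6F_uA_nv, 0.6F_yA_gv) + U_bs·F_u·A_nt = 76.67 kips → 57.5 kips.
Block shear governs: 57.5 kips.

57.5 kips (block shear governs)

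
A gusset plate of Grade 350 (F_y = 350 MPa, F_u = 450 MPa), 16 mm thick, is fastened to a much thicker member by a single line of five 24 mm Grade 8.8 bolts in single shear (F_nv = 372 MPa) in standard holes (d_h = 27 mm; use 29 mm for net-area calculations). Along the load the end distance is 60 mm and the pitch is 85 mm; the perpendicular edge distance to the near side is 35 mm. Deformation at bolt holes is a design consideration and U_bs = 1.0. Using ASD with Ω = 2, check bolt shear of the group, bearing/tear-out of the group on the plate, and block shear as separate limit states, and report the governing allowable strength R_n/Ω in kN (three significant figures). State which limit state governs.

421 kN (bolt shear governs)

Bolt shear: A_b = π·24²/4 = 452.4 mm²; R_n = 372 × 452.4 × 5 × 1 / 1000 = 841.4 kN → 841.4 / 2 = 421 kN.
Bearing: edge l_c = 46.5, r_n = 401.8 kN; interior l_c = 58, r_n = 414.7 kN; R_n = 401.8 + 4·414.7 = 2061 kN → 1030 kN.
Block shear: A_gv = 6400, A_nv = 4312, A_nt = 328 mm²; R_n = min(0.6F_uA_nv, 0.6F_yA_gv) + U_bs·F_u·A_nt = 1312 kN → 656 kN.
Bolt shear governs: 421 kN.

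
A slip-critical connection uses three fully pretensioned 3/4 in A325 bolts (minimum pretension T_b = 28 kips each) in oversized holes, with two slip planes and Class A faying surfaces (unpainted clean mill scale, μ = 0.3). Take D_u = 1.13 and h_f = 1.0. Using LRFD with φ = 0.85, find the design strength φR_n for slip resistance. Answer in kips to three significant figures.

R_n = μ · D_u · h_f · T_b · n_s · n_b = 0.3 × 1.13 × 1.0 × 28 × 2 × 3 = 56.95 kips.
Design strength φR_n = 0.85 × 56.95 = 48.4 kips.

48.4 kips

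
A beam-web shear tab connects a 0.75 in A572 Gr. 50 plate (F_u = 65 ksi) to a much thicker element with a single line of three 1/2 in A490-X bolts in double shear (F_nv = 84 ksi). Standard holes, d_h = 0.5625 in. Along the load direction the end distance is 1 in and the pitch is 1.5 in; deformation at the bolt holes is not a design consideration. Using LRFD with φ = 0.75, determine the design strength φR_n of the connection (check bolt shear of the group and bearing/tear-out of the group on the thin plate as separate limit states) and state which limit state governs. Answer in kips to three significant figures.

74.2 kips (bolt shear governs)

Bolt shear: A_b = π·0.5²/4 = 0.1963 in²; R_n = 84 × 0.1963 × 3 × 2 = 98.96 kips → 0.75 × 98.96 = 74.2 kips.
Bearing (1.5 l_c t F_u ≤ 3.0 d t F_u): upper limit = 3.0·0.5·0.75·65 = 73.12 kips.
  Edge l_c = 1 − 0.5625/2 = 0.7188 → r_n = 52.56 kips; interior l_c = 1.5 − 0.5625 = 0.9375 → r_n = 68.55 kips.
  R_n,bearing = 1·52.56 + 2·68.55 = 189.7 kips → 0.75 × 189.7 = 142 kips.
Bolt shear governs: 74.2 kips.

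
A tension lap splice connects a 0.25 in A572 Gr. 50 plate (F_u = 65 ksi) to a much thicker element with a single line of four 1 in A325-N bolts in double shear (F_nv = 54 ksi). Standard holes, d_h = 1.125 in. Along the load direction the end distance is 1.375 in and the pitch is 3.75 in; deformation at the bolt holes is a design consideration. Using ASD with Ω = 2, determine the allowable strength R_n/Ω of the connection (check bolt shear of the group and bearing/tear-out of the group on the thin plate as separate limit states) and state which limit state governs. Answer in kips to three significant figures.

66.4 kips (bearing governs)

Bolt shear: A_b = π·1²/4 = 0.7854 in²; R_n = 54 × 0.7854 × 4 × 2 = 339.3 kips → 339.3 / 2 = 170 kips.
Bearing (1.2 l_c t F_u ≤ 2.4 d t F_u): upper limit = 2.4·1·0.25·65 = 39 kips.
  Edge l_c = 1.375 − 1.125/2 = 0.8125 → r_n = 15.84 kips; interior l_c = 3.75 − 1.125 = 2.625 → r_n = 39 kips.
  R_n,bearing = 1·15.84 + 3·39 = 132.8 kips → 132.8 / 2 = 66.4 kips.
Bearing governs: 66.4 kips.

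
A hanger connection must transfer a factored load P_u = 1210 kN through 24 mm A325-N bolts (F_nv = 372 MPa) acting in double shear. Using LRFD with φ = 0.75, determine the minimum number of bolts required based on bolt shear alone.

5 bolts

A_b = π·24²/4 = 452.4 mm².
Per-bolt design strength φR_n = 0.75 × 372 × 452.4 × 2 / 1000 = 252.4 kN.
n ≥ 1210 / 252.4 = 4.793 → use 5 bolts.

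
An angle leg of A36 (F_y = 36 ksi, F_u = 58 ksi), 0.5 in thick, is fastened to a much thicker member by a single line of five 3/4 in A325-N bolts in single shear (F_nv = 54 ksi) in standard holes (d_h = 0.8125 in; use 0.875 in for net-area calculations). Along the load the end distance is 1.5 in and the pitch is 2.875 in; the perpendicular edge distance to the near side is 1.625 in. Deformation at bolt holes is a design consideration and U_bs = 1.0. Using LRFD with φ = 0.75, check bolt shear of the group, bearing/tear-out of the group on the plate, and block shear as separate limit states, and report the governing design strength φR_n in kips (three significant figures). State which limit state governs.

Bolt shear: A_b = π·0.75²/4 = 0.4418 in²; R_n = 54 × 0.4418 × 5 × 1 = 119.3 kips → 0.75 × 119.3 = 89.5 kips.
Bearing: edge l_c = 1.094, r_n = 38.06 kips; interior l_c = 2.062, r_n = 52.2 kips; R_n = 38.06 + 4·52.2 = 246.9 kips → 185 kips.
Block shear: A_gv = 6.5, A_nv = 4.531, A_nt = 0.5938 in²; R_n = min(0.6F_uA_nv, 0.6F_yA_gv) + U_bs·F_u·A_nt = 174.8 kips → 131 kips.
Bolt shear governs: 89.5 kips.

89.5 kips (bolt shear governs)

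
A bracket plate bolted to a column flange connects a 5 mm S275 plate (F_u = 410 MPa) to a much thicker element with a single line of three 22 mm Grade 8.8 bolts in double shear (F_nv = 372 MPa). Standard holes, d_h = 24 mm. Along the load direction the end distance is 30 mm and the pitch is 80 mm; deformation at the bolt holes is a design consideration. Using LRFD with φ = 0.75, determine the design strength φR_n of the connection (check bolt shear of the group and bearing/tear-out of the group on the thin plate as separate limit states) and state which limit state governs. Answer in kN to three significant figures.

196 kN (bearing governs)

Bolt shear: A_b = π·22²/4 = 380.1 mm²; R_n = 372 × 380.1 × 3 × 2 / 1000 = 848.5 kN → 0.75 × 848.5 = 636 kN.
Bearing (1.2 l_c t F_u ≤ 2.4 d t F_u): upper limit = 2.4·22·5·410 / 1000 = 108.2 kN.
  Edge l_c = 30 − 24/2 = 18 → r_n = 44.28 kN; interior l_c = 80 − 24 = 56 → r_n = 108.2 kN.
  R_n,bearing = 1·44.28 + 2·108.2 = 260.8 kN → 0.75 × 260.8 = 196 kN.
Bearing governs: 196 kN.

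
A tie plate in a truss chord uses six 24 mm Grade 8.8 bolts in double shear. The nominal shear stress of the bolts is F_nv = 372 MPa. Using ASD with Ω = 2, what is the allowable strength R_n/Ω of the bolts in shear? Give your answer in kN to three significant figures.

1010 kN

A_b = π × 24² / 4 = 452.4 mm².
R_n = F_nv · A_b · n · n_s = 372 × 452.4 × 6 × 2 / 1000 = 2019 kN.
Allowable strength R_n/Ω = 2019 / 2 = 1010 kN.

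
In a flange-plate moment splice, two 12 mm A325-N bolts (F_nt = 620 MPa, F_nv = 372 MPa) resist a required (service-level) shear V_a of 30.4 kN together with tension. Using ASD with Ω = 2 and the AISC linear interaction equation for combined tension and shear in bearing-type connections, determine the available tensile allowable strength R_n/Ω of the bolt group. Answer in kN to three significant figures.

A_b = π·12²/4 = 113.1 mm²; f_rv = 30.4 × 1000 / (2 × 113.1) = 134.4 MPa.
F'_nt = 1.3 F_nt − (Ω F_nt / F_nv) f_rv = 1.3·620 − (2·620/372)·134.4 = 358 MPa, capped at F_nt → F'_nt = 358 MPa.
R_n = F'_nt · A_b · n = 358 × 113.1 × 2 / 1000 = 80.98 kN.
Allowable strength R_n/Ω = 80.98 / 2 = 40.5 kN.

40.5 kN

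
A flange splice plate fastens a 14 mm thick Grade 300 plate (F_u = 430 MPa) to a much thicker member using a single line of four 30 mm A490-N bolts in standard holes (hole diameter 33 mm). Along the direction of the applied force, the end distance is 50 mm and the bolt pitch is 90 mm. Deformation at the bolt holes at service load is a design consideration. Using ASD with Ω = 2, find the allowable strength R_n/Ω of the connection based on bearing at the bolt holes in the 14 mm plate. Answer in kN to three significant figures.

Per bolt r_n = 1.2 l_c t F_u ≤ 2.4 d t F_u; upper limit = 2.4 × 30 × 14 × 430 / 1000 = 433.4 kN.
Edge bolt: l_c = 50 − 33/2 = 33.5 mm → 1.2 × 33.5 × 14 × 430 / 1000 = 242 → r_n = 242 kN.
Interior bolts: l_c = 90 − 33 = 57 mm → 1.2 × 57 × 14 × 430 / 1000 = 411.8 → r_n = 411.8 kN.
R_n = 1 × 242 + 3 × 411.8 = 1477 kN.
Allowable strength R_n/Ω = 1477 / 2 = 739 kN.

739 kN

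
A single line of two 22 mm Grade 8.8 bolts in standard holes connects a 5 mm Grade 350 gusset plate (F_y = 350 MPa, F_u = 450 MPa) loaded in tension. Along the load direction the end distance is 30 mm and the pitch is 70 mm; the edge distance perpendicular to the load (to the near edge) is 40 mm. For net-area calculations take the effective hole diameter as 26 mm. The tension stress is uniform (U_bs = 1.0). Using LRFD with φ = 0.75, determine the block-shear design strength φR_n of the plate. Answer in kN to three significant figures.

107 kN

Shear plane L_v = 30 + 1·70 = 100 mm; A_gv = 100 × 5 = 500 mm².
A_nv = (100 − 1.5·26) × 5 = 305 mm².
A_nt = (40 − 0.5·26) × 5 = 135 mm².
0.6 F_u A_nv = 82.35 kN; 0.6 F_y A_gv = 105 kN → shear rupture governs the shear term.
R_n = 82.35 + 1.0 × 450 × 135 / 1000 = 143.1 kN.
Design strength φR_n = 0.75 × 143.1 = 107 kN.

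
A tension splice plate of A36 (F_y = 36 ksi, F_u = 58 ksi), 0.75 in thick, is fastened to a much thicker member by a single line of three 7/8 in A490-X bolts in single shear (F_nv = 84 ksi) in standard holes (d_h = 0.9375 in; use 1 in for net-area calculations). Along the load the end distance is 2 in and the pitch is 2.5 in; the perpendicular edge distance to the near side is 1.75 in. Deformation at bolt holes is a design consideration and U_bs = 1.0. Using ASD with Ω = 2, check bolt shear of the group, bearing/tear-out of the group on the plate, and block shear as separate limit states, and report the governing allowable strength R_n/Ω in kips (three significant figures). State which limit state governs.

75.8 kips (bolt shear governs)

Bolt shear: A_b = π·0.875²/4 = 0.6013 in²; R_n = 84 × 0.6013 × 3 × 1 = 151.5 kips → 151.5 / 2 = 75.8 kips.
Bearing: edge l_c = 1.531, r_n = 79.93 kips; interior l_c = 1.562, r_n = 81.56 kips; R_n = 79.93 + 2·81.56 = 243.1 kips → 122 kips.
Block shear: A_gv = 5.25, A_nv = 3.375, A_nt = 0.9375 in²; R_n = min(0.6F_uA_nv, 0.6F_yA_gv) + U_bs·F_u·A_nt = 167.8 kips → 83.9 kips.
Bolt shear governs: 75.8 kips.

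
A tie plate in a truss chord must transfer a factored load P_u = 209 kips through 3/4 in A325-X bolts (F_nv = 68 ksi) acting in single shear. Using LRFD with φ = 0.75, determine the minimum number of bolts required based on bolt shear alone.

A_b = π·0.75²/4 = 0.4418 in².
Per-bolt design strength φR_n = 0.75 × 68 × 0.4418 × 1 = 22.53 kips.
n ≥ 209 / 22.53 = 9.276 → use 10 bolts.

10 bolts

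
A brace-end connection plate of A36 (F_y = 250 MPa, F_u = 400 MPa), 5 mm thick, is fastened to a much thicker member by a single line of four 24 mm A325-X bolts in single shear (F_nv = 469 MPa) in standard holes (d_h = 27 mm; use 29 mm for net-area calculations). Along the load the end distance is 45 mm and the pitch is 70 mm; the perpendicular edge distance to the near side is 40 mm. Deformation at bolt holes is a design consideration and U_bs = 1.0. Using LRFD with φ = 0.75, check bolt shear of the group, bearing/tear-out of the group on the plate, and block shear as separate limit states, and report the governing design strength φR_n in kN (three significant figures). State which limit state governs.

176 kN (block shear governs)

Bolt shear: A_b = π·24²/4 = 452.4 mm²; R_n = 469 × 452.4 × 4 × 1 / 1000 = 848.7 kN → 0.75 × 848.7 = 637 kN.
Bearing: edge l_c = 31.5, r_n = 75.6 kN; interior l_c = 43, r_n = 103.2 kN; R_n = 75.6 + 3·103.2 = 385.2 kN → 289 kN.
Block shear: A_gv = 1275, A_nv = 767.5, A_nt = 127.5 mm²; R_n = min(0.6F_uA_nv, 0.6F_yA_gv) + U_bs·F_u·A_nt = 235.2 kN → 176 kN.
Block shear governs: 176 kN.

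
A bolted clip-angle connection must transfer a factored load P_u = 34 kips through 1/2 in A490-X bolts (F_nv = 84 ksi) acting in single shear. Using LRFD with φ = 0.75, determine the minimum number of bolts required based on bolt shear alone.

3 bolts

A_b = π·0.5²/4 = 0.1963 in².
Per-bolt design strength φR_n = 0.75 × 84 × 0.1963 × 1 = 12.37 kips.
n ≥ 34 / 12.37 = 2.749 → use 3 bolts.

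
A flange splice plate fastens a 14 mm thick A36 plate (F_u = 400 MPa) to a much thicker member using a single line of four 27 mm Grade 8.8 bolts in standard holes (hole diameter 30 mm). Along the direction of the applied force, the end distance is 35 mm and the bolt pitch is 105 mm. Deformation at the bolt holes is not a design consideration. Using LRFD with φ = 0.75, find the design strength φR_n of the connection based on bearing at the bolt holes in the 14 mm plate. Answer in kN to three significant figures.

1150 kN

Per bolt r_n = 1.5 l_c t F_u ≤ 3.0 d t F_u; upper limit = 3.0 × 27 × 14 × 400 / 1000 = 453.6 kN.
Edge bolt: l_c = 35 − 30/2 = 20 mm → 1.5 × 20 × 14 × 400 / 1000 = 168 → r_n = 168 kN.
Interior bolts: l_c = 105 − 30 = 75 mm → 1.5 × 75 × 14 × 400 / 1000 = 630 → r_n = 453.6 kN.
R_n = 1 × 168 + 3 × 453.6 = 1529 kN.
Design strength φR_n = 0.75 × 1529 = 1150 kN.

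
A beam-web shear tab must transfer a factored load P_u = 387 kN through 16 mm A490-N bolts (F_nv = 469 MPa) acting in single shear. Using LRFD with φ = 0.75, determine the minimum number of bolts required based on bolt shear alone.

6 bolts

A_b = π·16²/4 = 201.1 mm².
Per-bolt design strength φR_n = 0.75 × 469 × 201.1 × 1 / 1000 = 70.72 kN.
n ≥ 387 / 70.72 = 5.472 → use 6 bolts.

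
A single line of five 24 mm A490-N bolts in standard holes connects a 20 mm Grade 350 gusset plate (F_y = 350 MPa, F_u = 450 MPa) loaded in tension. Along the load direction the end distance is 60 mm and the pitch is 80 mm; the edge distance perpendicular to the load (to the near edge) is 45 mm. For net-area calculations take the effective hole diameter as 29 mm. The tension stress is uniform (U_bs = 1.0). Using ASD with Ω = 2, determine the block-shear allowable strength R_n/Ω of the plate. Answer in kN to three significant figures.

811 kN

Shear plane L_v = 60 + 4·80 = 380 mm; A_gv = 380 × 20 = 7600 mm².
A_nv = (380 − 4.5·29) × 20 = 4990 mm².
A_nt = (45 − 0.5·29) × 20 = 610 mm².
0.6 F_u A_nv = 1347 kN; 0.6 F_y A_gv = 1596 kN → shear rupture governs the shear term.
R_n = 1347 + 1.0 × 450 × 610 / 1000 = 1622 kN.
Allowable strength R_n/Ω = 1622 / 2 = 811 kN.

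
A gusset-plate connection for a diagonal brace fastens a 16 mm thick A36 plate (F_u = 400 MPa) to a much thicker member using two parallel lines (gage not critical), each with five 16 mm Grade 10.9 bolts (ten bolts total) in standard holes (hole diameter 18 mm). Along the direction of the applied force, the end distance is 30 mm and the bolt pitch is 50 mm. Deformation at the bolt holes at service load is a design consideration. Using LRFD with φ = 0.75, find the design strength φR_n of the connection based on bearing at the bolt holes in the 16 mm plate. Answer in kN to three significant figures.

1720 kN

Per bolt r_n = 1.2 l_c t F_u ≤ 2.4 d t F_u; upper limit = 2.4 × 16 × 16 × 400 / 1000 = 245.8 kN.
Edge bolt: l_c = 30 − 18/2 = 21 mm → 1.2 × 21 × 16 × 400 / 1000 = 161.3 → r_n = 161.3 kN.
Interior bolts: l_c = 50 − 18 = 32 mm → 1.2 × 32 × 16 × 400 / 1000 = 245.8 → r_n = 245.8 kN.
R_n = 2 × 161.3 + 8 × 245.8 = 2289 kN.
Design strength φR_n = 0.75 × 2289 = 1720 kN.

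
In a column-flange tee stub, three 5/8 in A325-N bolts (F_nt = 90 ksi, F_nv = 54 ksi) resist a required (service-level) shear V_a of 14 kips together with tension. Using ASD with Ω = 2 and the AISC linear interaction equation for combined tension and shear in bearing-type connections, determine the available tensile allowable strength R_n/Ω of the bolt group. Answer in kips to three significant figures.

A_b = π·0.625²/4 = 0.3068 in²; f_rv = 14 / (3 × 0.3068) = 15.21 ksi.
F'_nt = 1.3 F_nt − (Ω F_nt / F_nv) f_rv = 1.3·90 − (2·90/54)·15.21 = 66.3 ksi, capped at F_nt → F'_nt = 66.3 ksi.
R_n = F'_nt · A_b · n = 66.3 × 0.3068 × 3 = 61.02 kips.
Allowable strength R_n/Ω = 61.02 / 2 = 30.5 kips.

30.5 kips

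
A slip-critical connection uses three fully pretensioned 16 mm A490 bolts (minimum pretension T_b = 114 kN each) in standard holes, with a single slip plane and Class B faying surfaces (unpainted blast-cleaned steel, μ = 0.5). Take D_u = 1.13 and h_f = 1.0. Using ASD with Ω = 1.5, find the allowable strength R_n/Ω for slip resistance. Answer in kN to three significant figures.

129 kN

R_n = μ · D_u · h_f · T_b · n_s · n_b = 0.5 × 1.13 × 1.0 × 114 × 1 × 3 = 193.2 kN.
Allowable strength R_n/Ω = 193.2 / 1.5 = 129 kN.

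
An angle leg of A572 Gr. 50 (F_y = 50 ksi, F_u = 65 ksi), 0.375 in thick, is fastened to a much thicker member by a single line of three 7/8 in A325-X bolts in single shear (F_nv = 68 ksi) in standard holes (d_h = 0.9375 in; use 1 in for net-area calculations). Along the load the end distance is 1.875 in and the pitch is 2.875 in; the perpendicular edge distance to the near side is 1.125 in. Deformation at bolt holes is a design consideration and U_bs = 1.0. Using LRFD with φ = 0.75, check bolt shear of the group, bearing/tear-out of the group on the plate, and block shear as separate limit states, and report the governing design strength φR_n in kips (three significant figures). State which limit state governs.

Bolt shear: A_b = π·0.875²/4 = 0.6013 in²; R_n = 68 × 0.6013 × 3 × 1 = 122.7 kips → 0.75 × 122.7 = 92 kips.
Bearing: edge l_c = 1.406, r_n = 41.13 kips; interior l_c = 1.938, r_n = 51.19 kips; R_n = 41.13 + 2·51.19 = 143.5 kips → 108 kips.
Block shear: A_gv = 2.859, A_nv = 1.922, A_nt = 0.2344 in²; R_n = min(0.6F_uA_nv, 0.6F_yA_gv) + U_bs·F_u·A_nt = 90.19 kips → 67.6 kips.
Block shear governs: 67.6 kips.

67.6 kips (block shear governs)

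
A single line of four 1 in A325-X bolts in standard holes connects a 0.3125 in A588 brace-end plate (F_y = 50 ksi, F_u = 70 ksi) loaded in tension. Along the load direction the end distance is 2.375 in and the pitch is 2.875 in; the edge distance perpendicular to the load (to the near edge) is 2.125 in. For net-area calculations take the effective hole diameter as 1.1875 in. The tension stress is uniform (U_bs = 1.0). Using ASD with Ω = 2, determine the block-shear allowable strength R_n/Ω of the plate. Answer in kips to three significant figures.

61.7 kips

Shear plane L_v = 2.375 + 3·2.875 = 11 in; A_gv = 11 × 0.3125 = 3.438 in².
A_nv = (11 − 3.5·1.1875) × 0.3125 = 2.139 in².
A_nt = (2.125 − 0.5·1.1875) × 0.3125 = 0.4785 in².
0.6 F_u A_nv = 89.82 kips; 0.6 F_y A_gv = 103.1 kips → shear rupture governs the shear term.
R_n = 89.82 + 1.0 × 70 × 0.4785 = 123.3 kips.
Allowable strength R_n/Ω = 123.3 / 2 = 61.7 kips.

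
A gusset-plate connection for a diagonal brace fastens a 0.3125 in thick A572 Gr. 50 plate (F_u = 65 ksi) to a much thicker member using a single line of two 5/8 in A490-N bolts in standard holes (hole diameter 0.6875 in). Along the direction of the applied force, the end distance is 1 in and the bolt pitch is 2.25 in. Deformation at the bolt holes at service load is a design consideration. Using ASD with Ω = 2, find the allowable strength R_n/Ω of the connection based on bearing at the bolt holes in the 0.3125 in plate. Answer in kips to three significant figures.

Per bolt r_n = 1.2 l_c t F_u ≤ 2.4 d t F_u; upper limit = 2.4 × 0.625 × 0.3125 × 65 = 30.47 kips.
Edge bolt: l_c = 1 − 0.6875/2 = 0.6562 in → 1.2 × 0.6562 × 0.3125 × 65 = 16 → r_n = 16 kips.
Interior bolts: l_c = 2.25 − 0.6875 = 1.562 in → 1.2 × 1.562 × 0.3125 × 65 = 38.09 → r_n = 30.47 kips.
R_n = 1 × 16 + 1 × 30.47 = 46.46 kips.
Allowable strength R_n/Ω = 46.46 / 2 = 23.2 kips.

23.2 kips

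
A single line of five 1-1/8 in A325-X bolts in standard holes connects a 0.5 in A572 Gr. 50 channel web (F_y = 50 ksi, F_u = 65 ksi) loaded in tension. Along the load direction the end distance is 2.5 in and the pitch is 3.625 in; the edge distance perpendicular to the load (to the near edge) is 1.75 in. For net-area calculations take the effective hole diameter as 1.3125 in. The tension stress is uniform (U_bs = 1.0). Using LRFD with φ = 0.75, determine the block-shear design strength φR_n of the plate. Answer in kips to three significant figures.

189 kips

Shear plane L_v = 2.5 + 4·3.625 = 17 in; A_gv = 17 × 0.5 = 8.5 in².
A_nv = (17 − 4.5·1.3125) × 0.5 = 5.547 in².
A_nt = (1.75 − 0.5·1.3125) × 0.5 = 0.5469 in².
0.6 F_u A_nv = 216.3 kips; 0.6 F_y A_gv = 255 kips → shear rupture governs the shear term.
R_n = 216.3 + 1.0 × 65 × 0.5469 = 251.9 kips.
Design strength φR_n = 0.75 × 251.9 = 189 kips.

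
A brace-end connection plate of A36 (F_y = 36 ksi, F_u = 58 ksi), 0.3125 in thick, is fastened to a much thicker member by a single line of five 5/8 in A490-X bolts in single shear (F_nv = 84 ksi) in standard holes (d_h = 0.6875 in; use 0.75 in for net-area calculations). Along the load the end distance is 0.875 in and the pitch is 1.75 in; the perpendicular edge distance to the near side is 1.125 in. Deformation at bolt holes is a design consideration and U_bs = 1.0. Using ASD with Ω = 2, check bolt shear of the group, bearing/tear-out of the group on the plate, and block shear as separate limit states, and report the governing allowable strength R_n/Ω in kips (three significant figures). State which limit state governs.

Bolt shear: A_b = π·0.625²/4 = 0.3068 in²; R_n = 84 × 0.3068 × 5 × 1 = 128.9 kips → 128.9 / 2 = 64.4 kips.
Bearing: edge l_c = 0.5312, r_n = 11.55 kips; interior l_c = 1.062, r_n = 23.11 kips; R_n = 11.55 + 4·23.11 = 104 kips → 52 kips.
Block shear: A_gv = 2.461, A_nv = 1.406, A_nt = 0.2344 in²; R_n = min(0.6F_uA_nv, 0.6F_yA_gv) + U_bs·F_u·A_nt = 62.53 kips → 31.3 kips.
Block shear governs: 31.3 kips.

31.3 kips (block shear governs)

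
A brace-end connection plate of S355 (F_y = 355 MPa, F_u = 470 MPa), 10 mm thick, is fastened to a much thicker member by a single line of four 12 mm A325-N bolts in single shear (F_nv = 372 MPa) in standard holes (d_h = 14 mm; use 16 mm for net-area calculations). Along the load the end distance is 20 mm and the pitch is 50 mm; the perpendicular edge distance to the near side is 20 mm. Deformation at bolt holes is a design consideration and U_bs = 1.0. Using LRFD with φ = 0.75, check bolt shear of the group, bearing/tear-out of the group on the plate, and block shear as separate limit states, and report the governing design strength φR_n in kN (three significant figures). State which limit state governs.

Bolt shear: A_b = π·12²/4 = 113.1 mm²; R_n = 372 × 113.1 × 4 × 1 / 1000 = 168.3 kN → 0.75 × 168.3 = 126 kN.
Bearing: edge l_c = 13, r_n = 73.32 kN; interior l_c = 36, r_n = 135.4 kN; R_n = 73.32 + 3·135.4 = 479.4 kN → 360 kN.
Block shear: A_gv = 1700, A_nv = 1140, A_nt = 120 mm²; R_n = min(0.6F_uA_nv, 0.6F_yA_gv) + U_bs·F_u·A_nt = 377.9 kN → 283 kN.
Bolt shear governs: 126 kN.

126 kN (bolt shear governs)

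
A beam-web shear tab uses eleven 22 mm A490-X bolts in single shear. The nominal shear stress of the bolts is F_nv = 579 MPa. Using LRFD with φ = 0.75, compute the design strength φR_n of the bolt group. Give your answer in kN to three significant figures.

1820 kN

A_b = π × 22² / 4 = 380.1 mm².
R_n = F_nv · A_b · n · n_s = 579 × 380.1 × 11 × 1 / 1000 = 2421 kN.
Design strength φR_n = 0.75 × 2421 = 1820 kN.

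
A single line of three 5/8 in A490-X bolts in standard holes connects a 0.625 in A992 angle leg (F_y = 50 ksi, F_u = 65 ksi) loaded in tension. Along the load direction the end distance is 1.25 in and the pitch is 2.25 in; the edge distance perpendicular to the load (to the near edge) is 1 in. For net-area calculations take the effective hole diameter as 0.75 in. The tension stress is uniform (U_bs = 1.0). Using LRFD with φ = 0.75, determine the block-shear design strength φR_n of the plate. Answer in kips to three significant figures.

89.9 kips

Shear plane L_v = 1.25 + 2·2.25 = 5.75 in; A_gv = 5.75 × 0.625 = 3.594 in².
A_nv = (5.75 − 2.5·0.75) × 0.625 = 2.422 in².
A_nt = (1 − 0.5·0.75) × 0.625 = 0.3906 in².
0.6 F_u A_nv = 94.45 kips; 0.6 F_y A_gv = 107.8 kips → shear rupture governs the shear term.
R_n = 94.45 + 1.0 × 65 × 0.3906 = 119.8 kips.
Design strength φR_n = 0.75 × 119.8 = 89.9 kips.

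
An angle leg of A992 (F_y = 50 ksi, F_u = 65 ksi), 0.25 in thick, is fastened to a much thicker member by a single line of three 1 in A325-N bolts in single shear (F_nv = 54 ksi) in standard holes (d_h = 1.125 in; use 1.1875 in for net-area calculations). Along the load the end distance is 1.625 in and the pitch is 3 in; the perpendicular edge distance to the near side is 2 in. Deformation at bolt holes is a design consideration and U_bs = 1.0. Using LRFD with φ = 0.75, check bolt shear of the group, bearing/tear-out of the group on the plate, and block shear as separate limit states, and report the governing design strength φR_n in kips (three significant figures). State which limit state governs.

51.2 kips (block shear governs)

Bolt shear: A_b = π·1²/4 = 0.7854 in²; R_n = 54 × 0.7854 × 3 × 1 = 127.2 kips → 0.75 × 127.2 = 95.4 kips.
Bearing: edge l_c = 1.062, r_n = 20.72 kips; interior l_c = 1.875, r_n = 36.56 kips; R_n = 20.72 + 2·36.56 = 93.84 kips → 70.4 kips.
Block shear: A_gv = 1.906, A_nv = 1.164, A_nt = 0.3516 in²; R_n = min(0.6F_uA_nv, 0.6F_yA_gv) + U_bs·F_u·A_nt = 68.25 kips → 51.2 kips.
Block shear governs: 51.2 kips.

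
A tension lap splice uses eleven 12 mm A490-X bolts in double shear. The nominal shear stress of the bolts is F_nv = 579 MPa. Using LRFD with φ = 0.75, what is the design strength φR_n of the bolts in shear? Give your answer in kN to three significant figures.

1080 kN

A_b = π × 12² / 4 = 113.1 mm².
R_n = F_nv · A_b · n · n_s = 579 × 113.1 × 11 × 2 / 1000 = 1441 kN.
Design strength φR_n = 0.75 × 1441 = 1080 kN.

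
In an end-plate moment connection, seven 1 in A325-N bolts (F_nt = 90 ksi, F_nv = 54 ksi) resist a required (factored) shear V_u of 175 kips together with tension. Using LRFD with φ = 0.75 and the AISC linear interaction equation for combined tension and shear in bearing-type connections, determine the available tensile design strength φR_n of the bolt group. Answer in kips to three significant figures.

A_b = π·1²/4 = 0.7854 in²; f_rv = 175 / (7 × 0.7854) = 31.83 ksi.
F'_nt = 1.3 F_nt − (F_nt / φF_nv) f_rv = 1.3·90 − (90/(0.75·54))·31.83 = 46.26 ksi, capped at F_nt → F'_nt = 46.26 ksi.
R_n = F'_nt · A_b · n = 46.26 × 0.7854 × 7 = 254.4 kips.
Design strength φR_n = 0.75 × 254.4 = 191 kips.

191 kips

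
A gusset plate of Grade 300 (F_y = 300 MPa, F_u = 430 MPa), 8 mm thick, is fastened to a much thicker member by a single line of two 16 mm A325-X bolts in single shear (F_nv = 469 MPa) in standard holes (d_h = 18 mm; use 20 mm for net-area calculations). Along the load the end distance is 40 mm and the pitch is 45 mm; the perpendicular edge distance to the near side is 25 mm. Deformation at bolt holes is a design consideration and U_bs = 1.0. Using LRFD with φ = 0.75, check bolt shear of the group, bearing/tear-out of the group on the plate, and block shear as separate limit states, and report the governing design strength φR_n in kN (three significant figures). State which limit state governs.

124 kN (block shear governs)

Bolt shear: A_b = π·16²/4 = 201.1 mm²; R_n = 469 × 201.1 × 2 × 1 / 1000 = 188.6 kN → 0.75 × 188.6 = 141 kN.
Bearing: edge l_c = 31, r_n = 128 kN; interior l_c = 27, r_n = 111.5 kN; R_n = 128 + 1·111.5 = 239.4 kN → 180 kN.
Block shear: A_gv = 680, A_nv = 440, A_nt = 120 mm²; R_n = min(0.6F_uA_nv, 0.6F_yA_gv) + U_bs·F_u·A_nt = 165.1 kN → 124 kN.
Block shear governs: 124 kN.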